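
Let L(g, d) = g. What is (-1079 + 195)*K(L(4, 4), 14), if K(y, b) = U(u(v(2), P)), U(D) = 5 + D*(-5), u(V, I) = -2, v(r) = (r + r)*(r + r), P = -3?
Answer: -13260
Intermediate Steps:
v(r) = 4*r² (v(r) = (2*r)*(2*r) = 4*r²)
U(D) = 5 - 5*D
K(y, b) = 15 (K(y, b) = 5 - 5*(-2) = 5 + 10 = 15)
(-1079 + 195)*K(L(4, 4), 14) = (-1079 + 195)*15 = -884*15 = -13260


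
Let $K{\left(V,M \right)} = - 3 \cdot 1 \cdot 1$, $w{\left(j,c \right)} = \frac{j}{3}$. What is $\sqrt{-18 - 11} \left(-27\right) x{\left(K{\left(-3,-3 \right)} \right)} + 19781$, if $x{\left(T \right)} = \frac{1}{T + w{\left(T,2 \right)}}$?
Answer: $19781 + \frac{27 i \sqrt{29}}{4} \approx 19781.0 + 36.35 i$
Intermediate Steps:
$w{\left(j,c \right)} = \frac{j}{3}$ ($w{\left(j,c \right)} = j \frac{1}{3} = \frac{j}{3}$)
$K{\left(V,M \right)} = -3$ ($K{\left(V,M \right)} = - 3 \cdot 1 = \left(-1\right) 3 = -3$)
$x{\left(T \right)} = \frac{3}{4 T}$ ($x{\left(T \right)} = \frac{1}{T + \frac{T}{3}} = \frac{1}{\frac{4}{3} T} = \frac{3}{4 T}$)
$\sqrt{-18 - 11} \left(-27\right) x{\left(K{\left(-3,-3 \right)} \right)} + 19781 = \sqrt{-18 - 11} \left(-27\right) \frac{3}{4 \left(-3\right)} + 19781 = \sqrt{-29} \left(-27\right) \frac{3}{4} \left(- \frac{1}{3}\right) + 19781 = i \sqrt{29} \left(-27\right) \left(- \frac{1}{4}\right) + 19781 = - 27 i \sqrt{29} \left(- \frac{1}{4}\right) + 19781 = \frac{27 i \sqrt{29}}{4} + 19781 = 19781 + \frac{27 i \sqrt{29}}{4}$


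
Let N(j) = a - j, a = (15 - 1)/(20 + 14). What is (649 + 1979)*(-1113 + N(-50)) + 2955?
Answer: -47421957/17 ≈ -2.7895e+6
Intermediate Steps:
a = 7/17 (a = 14/34 = 14*(1/34) = 7/17 ≈ 0.41176)
N(j) = 7/17 - j
(649 + 1979)*(-1113 + N(-50)) + 2955 = (649 + 1979)*(-1113 + (7/17 - 1*(-50))) + 2955 = 2628*(-1113 + (7/17 + 50)) + 2955 = 2628*(-1113 + 857/17) + 2955 = 2628*(-18064/17) + 2955 = -47472192/17 + 2955 = -47421957/17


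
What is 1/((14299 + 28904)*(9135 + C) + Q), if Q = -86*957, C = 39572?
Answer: 1/2104206219 ≈ 4.7524e-10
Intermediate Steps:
Q = -82302 (Q = -2*41151 = -82302)
1/((14299 + 28904)*(9135 + C) + Q) = 1/((14299 + 28904)*(9135 + 39572) - 82302) = 1/(43203*48707 - 82302) = 1/(2104288521 - 82302) = 1/2104206219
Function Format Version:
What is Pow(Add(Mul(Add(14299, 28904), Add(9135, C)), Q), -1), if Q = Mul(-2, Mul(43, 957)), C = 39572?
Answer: Rational(1, 2104206219) ≈ 4.7524e-10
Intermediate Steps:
Q = -82302 (Q = Mul(-2, 41151) = -82302)
Pow(Add(Mul(Add(14299, 28904), Add(9135, C)), Q), -1) = Pow(Add(Mul(Add(14299, 28904), Add(9135, 39572)), -82302), -1) = Pow(Add(Mul(43203, 48707), -82302), -1) = Pow(Add(2104288521, -82302), -1) = Pow(2104206219, -1) = Rational(1, 2104206219)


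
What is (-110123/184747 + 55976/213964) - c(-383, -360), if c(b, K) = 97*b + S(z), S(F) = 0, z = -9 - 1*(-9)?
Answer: 367134088077452/9882301777 ≈ 37151.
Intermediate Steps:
z = 0 (z = -9 + 9 = 0)
c(b, K) = 97*b (c(b, K) = 97*b + 0 = 97*b)
(-110123/184747 + 55976/213964) - c(-383, -360) = (-110123/184747 + 55976/213964) - 97*(-383) = (-110123*1/184747 + 55976*(1/213964)) - 1*(-37151) = (-110123/184747 + 13994/53491) + 37151 = -3305239875/9882301777 + 37151 = 367134088077452/9882301777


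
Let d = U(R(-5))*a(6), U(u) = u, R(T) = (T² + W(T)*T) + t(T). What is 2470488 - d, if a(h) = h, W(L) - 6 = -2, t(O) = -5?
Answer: 2470488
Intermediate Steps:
W(L) = 4 (W(L) = 6 - 2 = 4)
R(T) = -5 + T² + 4*T (R(T) = (T² + 4*T) - 5 = -5 + T² + 4*T)
d = 0 (d = (-5 + (-5)² + 4*(-5))*6 = (-5 + 25 - 20)*6 = 0*6 = 0)
2470488 - d = 2470488 - 1*0 = 2470488 + 0 = 2470488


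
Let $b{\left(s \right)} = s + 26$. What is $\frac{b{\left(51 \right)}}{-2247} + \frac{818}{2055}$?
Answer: $\frac{79991}{219885} \approx 0.36379$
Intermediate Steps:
$b{\left(s \right)} = 26 + s$
$\frac{b{\left(51 \right)}}{-2247} + \frac{818}{2055} = \frac{26 + 51}{-2247} + \frac{818}{2055} = 77 \left(- \frac{1}{2247}\right) + 818 \cdot \frac{1}{2055} = - \frac{11}{321} + \frac{818}{2055} = \frac{79991}{219885}$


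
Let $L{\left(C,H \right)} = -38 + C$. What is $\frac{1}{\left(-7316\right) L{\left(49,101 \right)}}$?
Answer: $- \frac{1}{80476} \approx -1.2426 \cdot 10^{-5}$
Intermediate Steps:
$\frac{1}{\left(-7316\right) L{\left(49,101 \right)}} = \frac{1}{\left(-7316\right) \left(-38 + 49\right)} = - \frac{1}{7316 \cdot 11} = \left(- \frac{1}{7316}\right) \frac{1}{11} = - \frac{1}{80476}$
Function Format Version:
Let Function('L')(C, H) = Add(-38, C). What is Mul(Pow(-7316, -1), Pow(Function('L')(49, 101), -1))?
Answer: Rational(-1, 80476) ≈ -1.2426e-5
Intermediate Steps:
Mul(Pow(-7316, -1), Pow(Function('L')(49, 101), -1)) = Mul(Pow(-7316, -1), Pow(Add(-38, 49), -1)) = Mul(Rational(-1, 7316), Pow(11, -1)) = Mul(Rational(-1, 7316), Rational(1, 11)) = Rational(-1, 80476)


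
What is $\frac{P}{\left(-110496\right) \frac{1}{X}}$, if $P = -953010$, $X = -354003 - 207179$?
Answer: $- \frac{44567671485}{9208} \approx -4.8401 \cdot 10^{6}$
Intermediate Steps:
$X = -561182$ ($X = -354003 - 207179 = -561182$)
$\frac{P}{\left(-110496\right) \frac{1}{X}} = - \frac{953010}{\left(-110496\right) \frac{1}{-561182}} = - \frac{953010}{\left(-110496\right) \left(- \frac{1}{561182}\right)} = - \frac{953010}{\frac{55248}{280591}} = \left(-953010\right) \frac{280591}{55248} = - \frac{44567671485}{9208}$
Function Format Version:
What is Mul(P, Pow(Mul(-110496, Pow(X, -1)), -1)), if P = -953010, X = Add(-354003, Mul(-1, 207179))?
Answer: Rational(-44567671485, 9208) ≈ -4.8401e+6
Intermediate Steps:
X = -561182 (X = Add(-354003, -207179) = -561182)
Mul(P, Pow(Mul(-110496, Pow(X, -1)), -1)) = Mul(-953010, Pow(Mul(-110496, Pow(-561182, -1)), -1)) = Mul(-953010, Pow(Mul(-110496, Rational(-1, 561182)), -1)) = Mul(-953010, Pow(Rational(55248, 280591), -1)) = Mul(-953010, Rational(280591, 55248)) = Rational(-44567671485, 9208)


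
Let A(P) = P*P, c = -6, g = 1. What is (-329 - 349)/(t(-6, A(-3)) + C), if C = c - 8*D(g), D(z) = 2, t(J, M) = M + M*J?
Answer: 678/67 ≈ 10.119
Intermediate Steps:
A(P) = P²
t(J, M) = M + J*M
C = -22 (C = -6 - 8*2 = -6 - 16 = -22)
(-329 - 349)/(t(-6, A(-3)) + C) = (-329 - 349)/((-3)²*(1 - 6) - 22) = -678/(9*(-5) - 22) = -678/(-45 - 22) = -678/(-67) = -678*(-1/67) = 678/67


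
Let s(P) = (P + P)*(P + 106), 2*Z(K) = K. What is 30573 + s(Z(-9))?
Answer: 59319/2 ≈ 29660.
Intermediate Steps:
Z(K) = K/2
s(P) = 2*P*(106 + P) (s(P) = (2*P)*(106 + P) = 2*P*(106 + P))
30573 + s(Z(-9)) = 30573 + 2*((1/2)*(-9))*(106 + (1/2)*(-9)) = 30573 + 2*(-9/2)*(106 - 9/2) = 30573 + 2*(-9/2)*(203/2) = 30573 - 1827/2 = 59319/2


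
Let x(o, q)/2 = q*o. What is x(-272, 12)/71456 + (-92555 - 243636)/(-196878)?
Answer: 64595581/39966234 ≈ 1.6163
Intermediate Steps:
x(o, q) = 2*o*q (x(o, q) = 2*(q*o) = 2*(o*q) = 2*o*q)
x(-272, 12)/71456 + (-92555 - 243636)/(-196878) = (2*(-272)*12)/71456 + (-92555 - 243636)/(-196878) = -6528*1/71456 - 336191*(-1/196878) = -204/2233 + 336191/196878 = 64595581/39966234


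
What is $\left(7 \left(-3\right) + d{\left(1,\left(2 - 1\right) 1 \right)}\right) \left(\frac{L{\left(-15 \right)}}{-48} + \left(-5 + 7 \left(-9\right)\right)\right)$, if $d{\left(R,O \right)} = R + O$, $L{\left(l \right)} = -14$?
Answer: $\frac{30875}{24} \approx 1286.5$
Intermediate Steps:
$d{\left(R,O \right)} = O + R$
$\left(7 \left(-3\right) + d{\left(1,\left(2 - 1\right) 1 \right)}\right) \left(\frac{L{\left(-15 \right)}}{-48} + \left(-5 + 7 \left(-9\right)\right)\right) = \left(7 \left(-3\right) + \left(\left(2 - 1\right) 1 + 1\right)\right) \left(- \frac{14}{-48} + \left(-5 + 7 \left(-9\right)\right)\right) = \left(-21 + \left(\left(2 - 1\right) 1 + 1\right)\right) \left(\left(-14\right) \left(- \frac{1}{48}\right) - 68\right) = \left(-21 + \left(1 \cdot 1 + 1\right)\right) \left(\frac{7}{24} - 68\right) = \left(-21 + \left(1 + 1\right)\right) \left(- \frac{1625}{24}\right) = \left(-21 + 2\right) \left(- \frac{1625}{24}\right) = \left(-19\right) \left(- \frac{1625}{24}\right) = \frac{30875}{24}$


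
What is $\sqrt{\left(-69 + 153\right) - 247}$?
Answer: $i \sqrt{163} \approx 12.767 i$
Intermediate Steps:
$\sqrt{\left(-69 + 153\right) - 247} = \sqrt{84 - 247} = \sqrt{-163} = i \sqrt{163}$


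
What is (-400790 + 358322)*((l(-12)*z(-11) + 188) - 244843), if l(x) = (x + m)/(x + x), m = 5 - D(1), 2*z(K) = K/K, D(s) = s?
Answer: 10390001462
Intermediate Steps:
z(K) = ½ (z(K) = (K/K)/2 = (½)*1 = ½)
m = 4 (m = 5 - 1*1 = 5 - 1 = 4)
l(x) = (4 + x)/(2*x) (l(x) = (x + 4)/(x + x) = (4 + x)/((2*x)) = (4 + x)*(1/(2*x)) = (4 + x)/(2*x))
(-400790 + 358322)*((l(-12)*z(-11) + 188) - 244843) = (-400790 + 358322)*((((½)*(4 - 12)/(-12))*(½) + 188) - 244843) = -42468*((((½)*(-1/12)*(-8))*(½) + 188) - 244843) = -42468*(((⅓)*(½) + 188) - 244843) = -42468*((⅙ + 188) - 244843) = -42468*(1129/6 - 244843) = -42468*(-1467929/6) = 10390001462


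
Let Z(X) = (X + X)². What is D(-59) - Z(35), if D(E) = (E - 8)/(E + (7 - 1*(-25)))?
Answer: -132233/27 ≈ -4897.5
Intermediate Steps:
Z(X) = 4*X² (Z(X) = (2*X)² = 4*X²)
D(E) = (-8 + E)/(32 + E) (D(E) = (-8 + E)/(E + (7 + 25)) = (-8 + E)/(E + 32) = (-8 + E)/(32 + E))
D(-59) - Z(35) = (-8 - 59)/(32 - 59) - 4*35² = -67/(-27) - 4*1225 = -1/27*(-67) - 1*4900 = 67/27 - 4900 = -132233/27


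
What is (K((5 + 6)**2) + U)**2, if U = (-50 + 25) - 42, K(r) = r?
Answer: 2916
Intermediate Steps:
U = -67 (U = -25 - 42 = -67)
(K((5 + 6)**2) + U)**2 = ((5 + 6)**2 - 67)**2 = (11**2 - 67)**2 = (121 - 67)**2 = 54**2 = 2916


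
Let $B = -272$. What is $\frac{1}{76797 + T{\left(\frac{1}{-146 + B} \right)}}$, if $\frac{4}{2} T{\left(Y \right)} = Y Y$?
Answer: $\frac{349448}{26836558057} \approx 1.3021 \cdot 10^{-5}$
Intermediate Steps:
$T{\left(Y \right)} = \frac{Y^{2}}{2}$ ($T{\left(Y \right)} = \frac{Y Y}{2} = \frac{Y^{2}}{2}$)
$\frac{1}{76797 + T{\left(\frac{1}{-146 + B} \right)}} = \frac{1}{76797 + \frac{\left(\frac{1}{-146 - 272}\right)^{2}}{2}} = \frac{1}{76797 + \frac{\left(\frac{1}{-418}\right)^{2}}{2}} = \frac{1}{76797 + \frac{\left(- \frac{1}{418}\right)^{2}}{2}} = \frac{1}{76797 + \frac{1}{2} \cdot \frac{1}{174724}} = \frac{1}{76797 + \frac{1}{349448}} = \frac{1}{\frac{26836558057}{349448}} = \frac{349448}{26836558057}$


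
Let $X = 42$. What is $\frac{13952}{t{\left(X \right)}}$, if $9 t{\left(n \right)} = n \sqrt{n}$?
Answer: $\frac{3488 \sqrt{42}}{49} \approx 461.32$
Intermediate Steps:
$t{\left(n \right)} = \frac{n^{\frac{3}{2}}}{9}$ ($t{\left(n \right)} = \frac{n \sqrt{n}}{9} = \frac{n^{\frac{3}{2}}}{9}$)
$\frac{13952}{t{\left(X \right)}} = \frac{13952}{\frac{1}{9} \cdot 42^{\frac{3}{2}}} = \frac{13952}{\frac{1}{9} \cdot 42 \sqrt{42}} = \frac{13952}{\frac{14}{3} \sqrt{42}} = 13952 \frac{\sqrt{42}}{196} = \frac{3488 \sqrt{42}}{49}$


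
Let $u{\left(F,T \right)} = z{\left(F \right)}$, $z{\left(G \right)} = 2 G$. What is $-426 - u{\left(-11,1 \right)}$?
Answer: $-404$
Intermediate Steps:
$u{\left(F,T \right)} = 2 F$
$-426 - u{\left(-11,1 \right)} = -426 - 2 \left(-11\right) = -426 - -22 = -426 + 22 = -404$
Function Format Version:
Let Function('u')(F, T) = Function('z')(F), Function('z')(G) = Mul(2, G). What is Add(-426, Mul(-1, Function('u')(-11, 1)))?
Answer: -404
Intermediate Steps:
Function('u')(F, T) = Mul(2, F)
Add(-426, Mul(-1, Function('u')(-11, 1))) = Add(-426, Mul(-1, Mul(2, -11))) = Add(-426, Mul(-1, -22)) = Add(-426, 22) = -404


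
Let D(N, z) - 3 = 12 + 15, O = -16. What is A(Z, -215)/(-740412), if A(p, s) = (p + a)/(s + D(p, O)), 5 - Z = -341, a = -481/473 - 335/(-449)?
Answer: 6118744/2424216556245 ≈ 2.5240e-6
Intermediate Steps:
D(N, z) = 30 (D(N, z) = 3 + (12 + 15) = 3 + 27 = 30)
a = -57514/212377 (a = -481*1/473 - 335*(-1/449) = -481/473 + 335/449 = -57514/212377 ≈ -0.27081)
Z = 346 (Z = 5 - 1*(-341) = 5 + 341 = 346)
A(p, s) = (-57514/212377 + p)/(30 + s) (A(p, s) = (p - 57514/212377)/(s + 30) = (-57514/212377 + p)/(30 + s))
A(Z, -215)/(-740412) = ((-57514/212377 + 346)/(30 - 215))/(-740412) = ((73424928/212377)/(-185))*(-1/740412) = -1/185*73424928/212377*(-1/740412) = -73424928/39289745*(-1/740412) = 6118744/2424216556245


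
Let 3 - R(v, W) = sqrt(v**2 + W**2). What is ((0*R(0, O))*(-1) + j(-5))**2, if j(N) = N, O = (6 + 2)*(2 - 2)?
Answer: 25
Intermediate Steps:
O = 0 (O = 8*0 = 0)
R(v, W) = 3 - sqrt(W**2 + v**2) (R(v, W) = 3 - sqrt(v**2 + W**2) = 3 - sqrt(W**2 + v**2))
((0*R(0, O))*(-1) + j(-5))**2 = ((0*(3 - sqrt(0**2 + 0**2)))*(-1) - 5)**2 = ((0*(3 - sqrt(0 + 0)))*(-1) - 5)**2 = ((0*(3 - sqrt(0)))*(-1) - 5)**2 = ((0*(3 - 1*0))*(-1) - 5)**2 = ((0*(3 + 0))*(-1) - 5)**2 = ((0*3)*(-1) - 5)**2 = (0*(-1) - 5)**2 = (0 - 5)**2 = (-5)**2 = 25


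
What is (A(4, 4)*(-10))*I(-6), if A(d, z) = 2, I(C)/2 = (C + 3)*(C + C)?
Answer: -1440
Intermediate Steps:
I(C) = 4*C*(3 + C) (I(C) = 2*((C + 3)*(C + C)) = 2*((3 + C)*(2*C)) = 2*(2*C*(3 + C)) = 4*C*(3 + C))
(A(4, 4)*(-10))*I(-6) = (2*(-10))*(4*(-6)*(3 - 6)) = -80*(-6)*(-3) = -20*72 = -1440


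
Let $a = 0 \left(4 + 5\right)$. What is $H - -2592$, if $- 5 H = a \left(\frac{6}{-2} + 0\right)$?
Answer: $2592$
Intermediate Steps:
$a = 0$ ($a = 0 \cdot 9 = 0$)
$H = 0$ ($H = - \frac{0 \left(\frac{6}{-2} + 0\right)}{5} = - \frac{0 \left(6 \left(- \frac{1}{2}\right) + 0\right)}{5} = - \frac{0 \left(-3 + 0\right)}{5} = - \frac{0 \left(-3\right)}{5} = \left(- \frac{1}{5}\right) 0 = 0$)
$H - -2592 = 0 - -2592 = 0 + 2592 = 2592$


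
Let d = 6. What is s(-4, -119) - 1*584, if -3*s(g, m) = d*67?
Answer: -718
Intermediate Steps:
s(g, m) = -134 (s(g, m) = -2*67 = -1/3*402 = -134)
s(-4, -119) - 1*584 = -134 - 1*584 = -134 - 584 = -718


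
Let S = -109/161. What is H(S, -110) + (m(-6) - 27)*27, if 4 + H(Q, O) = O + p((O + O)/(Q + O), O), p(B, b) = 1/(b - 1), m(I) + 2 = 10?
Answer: -69598/111 ≈ -627.01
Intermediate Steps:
m(I) = 8 (m(I) = -2 + 10 = 8)
p(B, b) = 1/(-1 + b)
S = -109/161 (S = -109*1/161 = -109/161 ≈ -0.67702)
H(Q, O) = -4 + O + 1/(-1 + O) (H(Q, O) = -4 + (O + 1/(-1 + O)) = -4 + O + 1/(-1 + O))
H(S, -110) + (m(-6) - 27)*27 = (1 + (-1 - 110)*(-4 - 110))/(-1 - 110) + (8 - 27)*27 = (1 - 111*(-114))/(-111) - 19*27 = -(1 + 12654)/111 - 513 = -1/111*12655 - 513 = -12655/111 - 513 = -69598/111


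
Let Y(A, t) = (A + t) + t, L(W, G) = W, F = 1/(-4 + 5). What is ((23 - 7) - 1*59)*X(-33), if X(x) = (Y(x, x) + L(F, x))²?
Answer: -412972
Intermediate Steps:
F = 1 (F = 1/1 = 1)
Y(A, t) = A + 2*t
X(x) = (1 + 3*x)² (X(x) = ((x + 2*x) + 1)² = (3*x + 1)² = (1 + 3*x)²)
((23 - 7) - 1*59)*X(-33) = ((23 - 7) - 1*59)*(1 + 3*(-33))² = (16 - 59)*(1 - 99)² = -43*(-98)² = -43*9604 = -412972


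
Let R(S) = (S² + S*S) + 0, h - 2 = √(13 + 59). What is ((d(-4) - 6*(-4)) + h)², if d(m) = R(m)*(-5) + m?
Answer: 19116 - 1656*√2 ≈ 16774.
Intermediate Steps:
h = 2 + 6*√2 (h = 2 + √(13 + 59) = 2 + √72 = 2 + 6*√2 ≈ 10.485)
R(S) = 2*S² (R(S) = (S² + S²) + 0 = 2*S² + 0 = 2*S²)
d(m) = m - 10*m² (d(m) = (2*m²)*(-5) + m = -10*m² + m = m - 10*m²)
((d(-4) - 6*(-4)) + h)² = ((-4*(1 - 10*(-4)) - 6*(-4)) + (2 + 6*√2))² = ((-4*(1 + 40) + 24) + (2 + 6*√2))² = ((-4*41 + 24) + (2 + 6*√2))² = ((-164 + 24) + (2 + 6*√2))² = (-140 + (2 + 6*√2))² = (-138 + 6*√2)²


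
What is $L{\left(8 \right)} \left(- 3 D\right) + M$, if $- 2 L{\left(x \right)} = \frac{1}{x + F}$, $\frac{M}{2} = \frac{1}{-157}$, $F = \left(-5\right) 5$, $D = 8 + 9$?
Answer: $- \frac{475}{314} \approx -1.5127$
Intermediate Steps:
$D = 17$
$F = -25$
$M = - \frac{2}{157}$ ($M = \frac{2}{-157} = 2 \left(- \frac{1}{157}\right) = - \frac{2}{157} \approx -0.012739$)
$L{\left(x \right)} = - \frac{1}{2 \left(-25 + x\right)}$ ($L{\left(x \right)} = - \frac{1}{2 \left(x - 25\right)} = - \frac{1}{2 \left(-25 + x\right)}$)
$L{\left(8 \right)} \left(- 3 D\right) + M = - \frac{1}{-50 + 2 \cdot 8} \left(\left(-3\right) 17\right) - \frac{2}{157} = - \frac{1}{-50 + 16} \left(-51\right) - \frac{2}{157} = - \frac{1}{-34} \left(-51\right) - \frac{2}{157} = \left(-1\right) \left(- \frac{1}{34}\right) \left(-51\right) - \frac{2}{157} = \frac{1}{34} \left(-51\right) - \frac{2}{157} = - \frac{3}{2} - \frac{2}{157} = - \frac{475}{314}$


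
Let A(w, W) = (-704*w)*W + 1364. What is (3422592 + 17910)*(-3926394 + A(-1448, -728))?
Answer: -2566760389927812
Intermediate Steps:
A(w, W) = 1364 - 704*W*w (A(w, W) = -704*W*w + 1364 = 1364 - 704*W*w)
(3422592 + 17910)*(-3926394 + A(-1448, -728)) = (3422592 + 17910)*(-3926394 + (1364 - 704*(-728)*(-1448))) = 3440502*(-3926394 + (1364 - 742117376)) = 3440502*(-3926394 - 742116012) = 3440502*(-746042406) = -2566760389927812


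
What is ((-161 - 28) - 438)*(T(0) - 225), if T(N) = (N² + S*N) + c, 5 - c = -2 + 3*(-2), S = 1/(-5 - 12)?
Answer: 132924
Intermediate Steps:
S = -1/17 (S = 1/(-17) = -1/17 ≈ -0.058824)
c = 13 (c = 5 - (-2 + 3*(-2)) = 5 - (-2 - 6) = 5 - 1*(-8) = 5 + 8 = 13)
T(N) = 13 + N² - N/17 (T(N) = (N² - N/17) + 13 = 13 + N² - N/17)
((-161 - 28) - 438)*(T(0) - 225) = ((-161 - 28) - 438)*((13 + 0² - 1/17*0) - 225) = (-189 - 438)*((13 + 0 + 0) - 225) = -627*(13 - 225) = -627*(-212) = 132924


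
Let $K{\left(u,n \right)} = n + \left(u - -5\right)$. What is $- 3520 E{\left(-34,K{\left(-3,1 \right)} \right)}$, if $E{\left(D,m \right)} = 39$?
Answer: $-137280$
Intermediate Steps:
$K{\left(u,n \right)} = 5 + n + u$ ($K{\left(u,n \right)} = n + \left(u + 5\right) = n + \left(5 + u\right) = 5 + n + u$)
$- 3520 E{\left(-34,K{\left(-3,1 \right)} \right)} = \left(-3520\right) 39 = -137280$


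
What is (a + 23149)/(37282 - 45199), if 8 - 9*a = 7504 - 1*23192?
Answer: -24893/7917 ≈ -3.1442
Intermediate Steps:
a = 1744 (a = 8/9 - (7504 - 1*23192)/9 = 8/9 - (7504 - 23192)/9 = 8/9 - ⅑*(-15688) = 8/9 + 15688/9 = 1744)
(a + 23149)/(37282 - 45199) = (1744 + 23149)/(37282 - 45199) = 24893/(-7917) = 24893*(-1/7917) = -24893/7917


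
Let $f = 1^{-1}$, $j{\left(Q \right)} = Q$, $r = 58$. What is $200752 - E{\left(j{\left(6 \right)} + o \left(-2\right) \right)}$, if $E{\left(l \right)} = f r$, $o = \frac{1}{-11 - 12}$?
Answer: $200694$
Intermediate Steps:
$o = - \frac{1}{23}$ ($o = \frac{1}{-23} = - \frac{1}{23} \approx -0.043478$)
$f = 1$
$E{\left(l \right)} = 58$ ($E{\left(l \right)} = 1 \cdot 58 = 58$)
$200752 - E{\left(j{\left(6 \right)} + o \left(-2\right) \right)} = 200752 - 58 = 200694$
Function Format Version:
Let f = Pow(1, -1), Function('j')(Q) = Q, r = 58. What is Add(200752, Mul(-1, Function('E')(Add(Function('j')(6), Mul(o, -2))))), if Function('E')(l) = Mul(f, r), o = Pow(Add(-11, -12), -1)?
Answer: 200694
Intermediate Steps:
o = Rational(-1, 23) (o = Pow(-23, -1) = Rational(-1, 23) ≈ -0.043478)
f = 1
Function('E')(l) = 58 (Function('E')(l) = Mul(1, 58) = 58)
Add(200752, Mul(-1, Function('E')(Add(Function('j')(6), Mul(o, -2))))) = Add(200752, Mul(-1, 58)) = Add(200752, -58) = 200694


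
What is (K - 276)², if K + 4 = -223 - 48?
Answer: 303601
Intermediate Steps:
K = -275 (K = -4 + (-223 - 48) = -4 - 271 = -275)
(K - 276)² = (-275 - 276)² = (-551)² = 303601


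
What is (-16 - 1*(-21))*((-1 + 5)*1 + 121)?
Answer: 625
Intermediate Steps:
(-16 - 1*(-21))*((-1 + 5)*1 + 121) = (-16 + 21)*(4*1 + 121) = 5*(4 + 121) = 5*125 = 625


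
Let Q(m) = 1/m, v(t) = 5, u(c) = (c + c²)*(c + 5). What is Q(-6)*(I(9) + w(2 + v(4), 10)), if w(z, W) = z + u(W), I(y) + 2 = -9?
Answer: -823/3 ≈ -274.33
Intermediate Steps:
I(y) = -11 (I(y) = -2 - 9 = -11)
u(c) = (5 + c)*(c + c²) (u(c) = (c + c²)*(5 + c) = (5 + c)*(c + c²))
w(z, W) = z + W*(5 + W² + 6*W)
Q(-6)*(I(9) + w(2 + v(4), 10)) = (-11 + ((2 + 5) + 10*(5 + 10² + 6*10)))/(-6) = -(-11 + (7 + 10*(5 + 100 + 60)))/6 = -(-11 + (7 + 10*165))/6 = -(-11 + (7 + 1650))/6 = -(-11 + 1657)/6 = -⅙*1646 = -823/3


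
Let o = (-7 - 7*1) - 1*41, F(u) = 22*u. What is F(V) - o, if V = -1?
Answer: 33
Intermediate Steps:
o = -55 (o = (-7 - 7) - 41 = -14 - 41 = -55)
F(V) - o = 22*(-1) - 1*(-55) = -22 + 55 = 33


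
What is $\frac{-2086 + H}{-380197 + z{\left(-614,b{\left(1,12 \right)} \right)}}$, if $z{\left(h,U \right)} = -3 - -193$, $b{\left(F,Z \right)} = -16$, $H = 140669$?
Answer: $- \frac{138583}{380007} \approx -0.36469$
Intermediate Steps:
$z{\left(h,U \right)} = 190$ ($z{\left(h,U \right)} = -3 + 193 = 190$)
$\frac{-2086 + H}{-380197 + z{\left(-614,b{\left(1,12 \right)} \right)}} = \frac{-2086 + 140669}{-380197 + 190} = \frac{138583}{-380007} = 138583 \left(- \frac{1}{380007}\right) = - \frac{138583}{380007}$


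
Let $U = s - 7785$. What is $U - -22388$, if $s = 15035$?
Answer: $29638$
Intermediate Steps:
$U = 7250$ ($U = 15035 - 7785 = 7250$)
$U - -22388 = 7250 - -22388 = 7250 + 22388 = 29638$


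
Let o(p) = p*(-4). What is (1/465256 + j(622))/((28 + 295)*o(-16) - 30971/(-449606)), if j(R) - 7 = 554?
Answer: 58675520127451/2162111210831484 ≈ 0.027138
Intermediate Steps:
j(R) = 561 (j(R) = 7 + 554 = 561)
o(p) = -4*p
(1/465256 + j(622))/((28 + 295)*o(-16) - 30971/(-449606)) = (1/465256 + 561)/((28 + 295)*(-4*(-16)) - 30971/(-449606)) = (1/465256 + 561)/(323*64 - 30971*(-1/449606)) = 261008617/(465256*(20672 + 30971/449606)) = 261008617/(465256*(9294286203/449606)) = (261008617/465256)*(449606/9294286203) = 58675520127451/2162111210831484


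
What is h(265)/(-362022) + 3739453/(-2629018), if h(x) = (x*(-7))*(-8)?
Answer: -696389440543/475881177198 ≈ -1.4634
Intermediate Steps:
h(x) = 56*x (h(x) = -7*x*(-8) = 56*x)
h(265)/(-362022) + 3739453/(-2629018) = (56*265)/(-362022) + 3739453/(-2629018) = 14840*(-1/362022) + 3739453*(-1/2629018) = -7420/181011 - 3739453/2629018 = -696389440543/475881177198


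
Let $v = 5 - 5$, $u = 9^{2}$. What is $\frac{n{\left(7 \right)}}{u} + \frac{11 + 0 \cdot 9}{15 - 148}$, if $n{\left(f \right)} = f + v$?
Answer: $\frac{40}{10773} \approx 0.003713$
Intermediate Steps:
$u = 81$
$v = 0$ ($v = 5 - 5 = 0$)
$n{\left(f \right)} = f$ ($n{\left(f \right)} = f + 0 = f$)
$\frac{n{\left(7 \right)}}{u} + \frac{11 + 0 \cdot 9}{15 - 148} = \frac{7}{81} + \frac{11 + 0 \cdot 9}{15 - 148} = 7 \cdot \frac{1}{81} + \frac{11 + 0}{-133} = \frac{7}{81} + 11 \left(- \frac{1}{133}\right) = \frac{7}{81} - \frac{11}{133} = \frac{40}{10773}$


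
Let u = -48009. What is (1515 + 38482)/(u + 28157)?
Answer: -39997/19852 ≈ -2.0148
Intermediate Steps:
(1515 + 38482)/(u + 28157) = (1515 + 38482)/(-48009 + 28157) = 39997/(-19852) = 39997*(-1/19852) = -39997/19852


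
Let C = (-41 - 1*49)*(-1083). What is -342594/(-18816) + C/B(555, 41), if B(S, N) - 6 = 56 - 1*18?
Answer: 11006367/4928 ≈ 2233.4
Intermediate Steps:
B(S, N) = 44 (B(S, N) = 6 + (56 - 1*18) = 6 + (56 - 18) = 6 + 38 = 44)
C = 97470 (C = (-41 - 49)*(-1083) = -90*(-1083) = 97470)
-342594/(-18816) + C/B(555, 41) = -342594/(-18816) + 97470/44 = -342594*(-1/18816) + 97470*(1/44) = 8157/448 + 48735/22 = 11006367/4928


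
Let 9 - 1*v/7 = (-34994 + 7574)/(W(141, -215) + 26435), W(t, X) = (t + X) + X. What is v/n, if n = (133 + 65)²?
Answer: 306523/170837964 ≈ 0.0017942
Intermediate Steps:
W(t, X) = t + 2*X (W(t, X) = (X + t) + X = t + 2*X)
n = 39204 (n = 198² = 39204)
v = 919569/13073 (v = 63 - 7*(-34994 + 7574)/((141 + 2*(-215)) + 26435) = 63 - (-191940)/((141 - 430) + 26435) = 63 - (-191940)/(-289 + 26435) = 63 - (-191940)/26146 = 63 - 7*(-13710/13073) = 63 + 95970/13073 = 919569/13073 ≈ 70.341)
v/n = (919569/13073)/39204 = (919569/13073)*(1/39204) = 306523/170837964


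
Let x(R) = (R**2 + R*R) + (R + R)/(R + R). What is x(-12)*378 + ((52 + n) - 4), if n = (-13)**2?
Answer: 109459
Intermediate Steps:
x(R) = 1 + 2*R**2 (x(R) = (R**2 + R**2) + (2*R)/((2*R)) = 2*R**2 + (2*R)*(1/(2*R)) = 2*R**2 + 1 = 1 + 2*R**2)
n = 169
x(-12)*378 + ((52 + n) - 4) = (1 + 2*(-12)**2)*378 + ((52 + 169) - 4) = (1 + 2*144)*378 + (221 - 4) = (1 + 288)*378 + 217 = 289*378 + 217 = 109242 + 217 = 109459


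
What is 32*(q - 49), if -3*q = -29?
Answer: -3776/3 ≈ -1258.7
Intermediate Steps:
q = 29/3 (q = -⅓*(-29) = 29/3 ≈ 9.6667)
32*(q - 49) = 32*(29/3 - 49) = 32*(-118/3) = -3776/3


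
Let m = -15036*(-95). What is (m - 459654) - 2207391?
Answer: -1238625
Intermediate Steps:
m = 1428420
(m - 459654) - 2207391 = (1428420 - 459654) - 2207391 = 968766 - 2207391 = -1238625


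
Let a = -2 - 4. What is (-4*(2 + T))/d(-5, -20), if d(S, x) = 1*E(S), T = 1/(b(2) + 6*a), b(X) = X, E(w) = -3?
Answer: 134/51 ≈ 2.6274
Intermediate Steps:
a = -6
T = -1/34 (T = 1/(2 + 6*(-6)) = 1/(2 - 36) = 1/(-34) = -1/34 ≈ -0.029412)
d(S, x) = -3 (d(S, x) = 1*(-3) = -3)
(-4*(2 + T))/d(-5, -20) = -4*(2 - 1/34)/(-3) = -4*67/34*(-⅓) = -134/17*(-⅓) = 134/51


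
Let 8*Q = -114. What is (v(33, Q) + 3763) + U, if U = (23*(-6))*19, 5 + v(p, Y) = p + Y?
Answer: 4619/4 ≈ 1154.8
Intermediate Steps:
Q = -57/4 (Q = (⅛)*(-114) = -57/4 ≈ -14.250)
v(p, Y) = -5 + Y + p (v(p, Y) = -5 + (p + Y) = -5 + (Y + p) = -5 + Y + p)
U = -2622 (U = -138*19 = -2622)
(v(33, Q) + 3763) + U = ((-5 - 57/4 + 33) + 3763) - 2622 = (55/4 + 3763) - 2622 = 15107/4 - 2622 = 4619/4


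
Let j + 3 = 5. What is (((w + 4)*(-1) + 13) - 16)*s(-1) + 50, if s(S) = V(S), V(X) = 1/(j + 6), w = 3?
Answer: 195/4 ≈ 48.750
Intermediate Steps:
j = 2 (j = -3 + 5 = 2)
V(X) = 1/8 (V(X) = 1/(2 + 6) = 1/8)
s(S) = 1/8
(((w + 4)*(-1) + 13) - 16)*s(-1) + 50 = (((3 + 4)*(-1) + 13) - 16)*(1/8) + 50 = ((7*(-1) + 13) - 16)*(1/8) + 50 = ((-7 + 13) - 16)*(1/8) + 50 = (6 - 16)*(1/8) + 50 = -10*1/8 + 50 = -5/4 + 50 = 195/4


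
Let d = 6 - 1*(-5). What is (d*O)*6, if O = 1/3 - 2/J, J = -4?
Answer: 55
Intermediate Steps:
O = ⅚ (O = 1/3 - 2/(-4) = 1*(⅓) - 2*(-¼) = ⅓ + ½ = ⅚ ≈ 0.83333)
d = 11 (d = 6 + 5 = 11)
(d*O)*6 = (11*(⅚))*6 = (55/6)*6 = 55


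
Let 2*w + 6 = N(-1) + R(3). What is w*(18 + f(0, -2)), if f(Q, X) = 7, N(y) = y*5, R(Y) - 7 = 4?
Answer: 0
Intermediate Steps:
R(Y) = 11 (R(Y) = 7 + 4 = 11)
N(y) = 5*y
w = 0 (w = -3 + (5*(-1) + 11)/2 = -3 + (-5 + 11)/2 = -3 + (1/2)*6 = -3 + 3 = 0)
w*(18 + f(0, -2)) = 0*(18 + 7) = 0*25 = 0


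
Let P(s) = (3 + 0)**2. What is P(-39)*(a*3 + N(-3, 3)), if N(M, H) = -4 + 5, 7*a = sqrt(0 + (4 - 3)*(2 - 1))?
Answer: 90/7 ≈ 12.857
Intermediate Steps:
P(s) = 9 (P(s) = 3**2 = 9)
a = 1/7 (a = sqrt(0 + (4 - 3)*(2 - 1))/7 = sqrt(0 + 1*1)/7 = sqrt(0 + 1)/7 = sqrt(1)/7 = (1/7)*1 = 1/7 ≈ 0.14286)
N(M, H) = 1
P(-39)*(a*3 + N(-3, 3)) = 9*((1/7)*3 + 1) = 9*(3/7 + 1) = 9*(10/7) = 90/7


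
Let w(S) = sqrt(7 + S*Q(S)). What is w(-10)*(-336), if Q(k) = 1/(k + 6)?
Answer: -168*sqrt(38) ≈ -1035.6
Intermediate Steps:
Q(k) = 1/(6 + k)
w(S) = sqrt(7 + S/(6 + S))
w(-10)*(-336) = sqrt(7 - 10/(6 - 10))*(-336) = sqrt(7 - 10/(-4))*(-336) = sqrt(7 - 10*(-1/4))*(-336) = sqrt(7 + 5/2)*(-336) = sqrt(19/2)*(-336) = (sqrt(38)/2)*(-336) = -168*sqrt(38)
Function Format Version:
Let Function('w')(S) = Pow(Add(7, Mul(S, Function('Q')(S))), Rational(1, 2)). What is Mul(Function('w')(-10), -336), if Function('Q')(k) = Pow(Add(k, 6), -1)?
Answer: Mul(-168, Pow(38, Rational(1, 2))) ≈ -1035.6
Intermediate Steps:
Function('Q')(k) = Pow(Add(6, k), -1)
Function('w')(S) = Pow(Add(7, Mul(S, Pow(Add(6, S), -1))), Rational(1, 2))
Mul(Function('w')(-10), -336) = Mul(Pow(Add(7, Mul(-10, Pow(Add(6, -10), -1))), Rational(1, 2)), -336) = Mul(Pow(Add(7, Mul(-10, Pow(-4, -1))), Rational(1, 2)), -336) = Mul(Pow(Add(7, Mul(-10, Rational(-1, 4))), Rational(1, 2)), -336) = Mul(Pow(Add(7, Rational(5, 2)), Rational(1, 2)), -336) = Mul(Pow(Rational(19, 2), Rational(1, 2)), -336) = Mul(Mul(Rational(1, 2), Pow(38, Rational(1, 2))), -336) = Mul(-168, Pow(38, Rational(1, 2)))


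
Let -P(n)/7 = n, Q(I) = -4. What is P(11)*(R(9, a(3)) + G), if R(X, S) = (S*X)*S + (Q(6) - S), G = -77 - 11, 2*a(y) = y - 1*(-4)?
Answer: -4543/4 ≈ -1135.8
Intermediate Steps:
P(n) = -7*n
a(y) = 2 + y/2 (a(y) = (y - 1*(-4))/2 = (y + 4)/2 = (4 + y)/2 = 2 + y/2)
G = -88
R(X, S) = -4 - S + X*S² (R(X, S) = (S*X)*S + (-4 - S) = X*S² + (-4 - S) = -4 - S + X*S²)
P(11)*(R(9, a(3)) + G) = (-7*11)*((-4 - (2 + (½)*3) + 9*(2 + (½)*3)²) - 88) = -77*((-4 - (2 + 3/2) + 9*(2 + 3/2)²) - 88) = -77*((-4 - 1*7/2 + 9*(7/2)²) - 88) = -77*((-4 - 7/2 + 9*(49/4)) - 88) = -77*((-4 - 7/2 + 441/4) - 88) = -77*(411/4 - 88) = -77*59/4 = -4543/4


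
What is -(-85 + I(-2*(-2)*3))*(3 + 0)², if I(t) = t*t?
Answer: -531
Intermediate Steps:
I(t) = t²
-(-85 + I(-2*(-2)*3))*(3 + 0)² = -(-85 + (-2*(-2)*3)²)*(3 + 0)² = -(-85 + (4*3)²)*3² = -(-85 + 12²)*9 = -(-85 + 144)*9 = -59*9 = -1*531 = -531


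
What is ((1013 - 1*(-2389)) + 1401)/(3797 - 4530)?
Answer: -4803/733 ≈ -6.5525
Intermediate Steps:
((1013 - 1*(-2389)) + 1401)/(3797 - 4530) = ((1013 + 2389) + 1401)/(-733) = (3402 + 1401)*(-1/733) = 4803*(-1/733) = -4803/733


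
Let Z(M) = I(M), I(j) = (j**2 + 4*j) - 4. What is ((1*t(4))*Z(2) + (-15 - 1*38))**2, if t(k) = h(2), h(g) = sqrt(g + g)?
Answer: 1369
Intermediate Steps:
I(j) = -4 + j**2 + 4*j
h(g) = sqrt(2)*sqrt(g) (h(g) = sqrt(2*g) = sqrt(2)*sqrt(g))
Z(M) = -4 + M**2 + 4*M
t(k) = 2 (t(k) = sqrt(2)*sqrt(2) = 2)
((1*t(4))*Z(2) + (-15 - 1*38))**2 = ((1*2)*(-4 + 2**2 + 4*2) + (-15 - 1*38))**2 = (2*(-4 + 4 + 8) + (-15 - 38))**2 = (2*8 - 53)**2 = (16 - 53)**2 = (-37)**2 = 1369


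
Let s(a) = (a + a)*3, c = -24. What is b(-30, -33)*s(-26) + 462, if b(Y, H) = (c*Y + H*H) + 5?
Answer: -282522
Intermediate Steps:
b(Y, H) = 5 + H**2 - 24*Y (b(Y, H) = (-24*Y + H*H) + 5 = (-24*Y + H**2) + 5 = (H**2 - 24*Y) + 5 = 5 + H**2 - 24*Y)
s(a) = 6*a (s(a) = (2*a)*3 = 6*a)
b(-30, -33)*s(-26) + 462 = (5 + (-33)**2 - 24*(-30))*(6*(-26)) + 462 = (5 + 1089 + 720)*(-156) + 462 = 1814*(-156) + 462 = -282984 + 462 = -282522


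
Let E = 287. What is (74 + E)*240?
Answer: 86640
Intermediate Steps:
(74 + E)*240 = (74 + 287)*240 = 361*240 = 86640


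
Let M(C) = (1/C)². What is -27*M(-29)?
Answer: -27/841 ≈ -0.032105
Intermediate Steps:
M(C) = C⁻²
-27*M(-29) = -27/(-29)² = -27*1/841 = -27/841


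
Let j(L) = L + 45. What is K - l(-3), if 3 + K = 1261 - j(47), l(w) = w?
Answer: 1169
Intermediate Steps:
j(L) = 45 + L
K = 1166 (K = -3 + (1261 - (45 + 47)) = -3 + (1261 - 1*92) = -3 + (1261 - 92) = -3 + 1169 = 1166)
K - l(-3) = 1166 - 1*(-3) = 1166 + 3 = 1169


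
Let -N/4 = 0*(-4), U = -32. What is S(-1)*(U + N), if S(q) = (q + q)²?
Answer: -128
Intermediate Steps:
N = 0 (N = -0*(-4) = -4*0 = 0)
S(q) = 4*q² (S(q) = (2*q)² = 4*q²)
S(-1)*(U + N) = (4*(-1)²)*(-32 + 0) = (4*1)*(-32) = 4*(-32) = -128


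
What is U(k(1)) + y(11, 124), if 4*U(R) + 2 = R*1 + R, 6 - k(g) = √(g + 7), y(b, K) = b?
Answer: 27/2 - √2 ≈ 12.086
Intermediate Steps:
k(g) = 6 - √(7 + g) (k(g) = 6 - √(g + 7) = 6 - √(7 + g))
U(R) = -½ + R/2 (U(R) = -½ + (R*1 + R)/4 = -½ + (R + R)/4 = -½ + (2*R)/4 = -½ + R/2)
U(k(1)) + y(11, 124) = (-½ + (6 - √(7 + 1))/2) + 11 = (-½ + (6 - √8)/2) + 11 = (-½ + (6 - 2*√2)/2) + 11 = (-½ + (3 - √2)) + 11 = (5/2 - √2) + 11 = 27/2 - √2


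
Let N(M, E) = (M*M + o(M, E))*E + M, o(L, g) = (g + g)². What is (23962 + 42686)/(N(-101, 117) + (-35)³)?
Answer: 66648/7556993 ≈ 0.0088194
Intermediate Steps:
o(L, g) = 4*g² (o(L, g) = (2*g)² = 4*g²)
N(M, E) = M + E*(M² + 4*E²) (N(M, E) = (M*M + 4*E²)*E + M = (M² + 4*E²)*E + M = E*(M² + 4*E²) + M = M + E*(M² + 4*E²))
(23962 + 42686)/(N(-101, 117) + (-35)³) = (23962 + 42686)/((-101 + 4*117³ + 117*(-101)²) + (-35)³) = 66648/((-101 + 4*1601613 + 117*10201) - 42875) = 66648/((-101 + 6406452 + 1193517) - 42875) = 66648/(7599868 - 42875) = 66648/7556993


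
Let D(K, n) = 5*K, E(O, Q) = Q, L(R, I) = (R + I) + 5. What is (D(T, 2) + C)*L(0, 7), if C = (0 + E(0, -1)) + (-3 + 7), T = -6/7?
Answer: -108/7 ≈ -15.429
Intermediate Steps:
L(R, I) = 5 + I + R (L(R, I) = (I + R) + 5 = 5 + I + R)
T = -6/7 (T = -6*⅐ = -6/7 ≈ -0.85714)
C = 3 (C = (0 - 1) + (-3 + 7) = -1 + 4 = 3)
(D(T, 2) + C)*L(0, 7) = (5*(-6/7) + 3)*(5 + 7 + 0) = (-30/7 + 3)*12 = -9/7*12 = -108/7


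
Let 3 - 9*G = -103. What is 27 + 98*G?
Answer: 10631/9 ≈ 1181.2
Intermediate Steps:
G = 106/9 (G = 1/3 - 1/9*(-103) = 1/3 + 103/9 = 106/9 ≈ 11.778)
27 + 98*G = 27 + 98*(106/9) = 27 + 10388/9 = 10631/9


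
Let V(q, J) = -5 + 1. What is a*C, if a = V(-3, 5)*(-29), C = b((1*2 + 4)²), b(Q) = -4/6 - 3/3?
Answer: -580/3 ≈ -193.33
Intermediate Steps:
V(q, J) = -4
b(Q) = -5/3 (b(Q) = -4*⅙ - 3*⅓ = -⅔ - 1 = -5/3)
C = -5/3 ≈ -1.6667
a = 116 (a = -4*(-29) = 116)
a*C = 116*(-5/3) = -580/3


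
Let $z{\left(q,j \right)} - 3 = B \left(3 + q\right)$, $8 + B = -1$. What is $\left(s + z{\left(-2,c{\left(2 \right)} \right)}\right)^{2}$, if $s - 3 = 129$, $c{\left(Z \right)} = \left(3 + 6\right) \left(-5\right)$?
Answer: $15876$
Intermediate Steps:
$B = -9$ ($B = -8 - 1 = -9$)
$c{\left(Z \right)} = -45$ ($c{\left(Z \right)} = 9 \left(-5\right) = -45$)
$z{\left(q,j \right)} = -24 - 9 q$ ($z{\left(q,j \right)} = 3 - 9 \left(3 + q\right) = 3 - \left(27 + 9 q\right) = -24 - 9 q$)
$s = 132$ ($s = 3 + 129 = 132$)
$\left(s + z{\left(-2,c{\left(2 \right)} \right)}\right)^{2} = \left(132 - 6\right)^{2} = 126^{2} = 15876$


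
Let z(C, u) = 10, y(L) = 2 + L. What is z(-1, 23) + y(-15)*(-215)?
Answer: 2805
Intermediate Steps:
z(-1, 23) + y(-15)*(-215) = 10 + (2 - 15)*(-215) = 10 - 13*(-215) = 10 + 2795 = 2805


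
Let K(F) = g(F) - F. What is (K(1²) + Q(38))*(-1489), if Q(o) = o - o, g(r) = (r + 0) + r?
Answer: -1489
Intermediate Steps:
g(r) = 2*r (g(r) = r + r = 2*r)
Q(o) = 0
K(F) = F (K(F) = 2*F - F = F)
(K(1²) + Q(38))*(-1489) = (1² + 0)*(-1489) = (1 + 0)*(-1489) = 1*(-1489) = -1489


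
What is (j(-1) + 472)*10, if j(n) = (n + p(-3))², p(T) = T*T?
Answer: 5360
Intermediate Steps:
p(T) = T²
j(n) = (9 + n)² (j(n) = (n + (-3)²)² = (n + 9)² = (9 + n)²)
(j(-1) + 472)*10 = ((9 - 1)² + 472)*10 = (8² + 472)*10 = (64 + 472)*10 = 536*10 = 5360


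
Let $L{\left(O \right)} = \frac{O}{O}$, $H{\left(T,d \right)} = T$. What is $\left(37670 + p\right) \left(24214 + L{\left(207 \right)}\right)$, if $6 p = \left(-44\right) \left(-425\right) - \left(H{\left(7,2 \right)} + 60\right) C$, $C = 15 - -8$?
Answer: $\frac{5888579485}{6} \approx 9.8143 \cdot 10^{8}$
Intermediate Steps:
$L{\left(O \right)} = 1$
$C = 23$ ($C = 15 + 8 = 23$)
$p = \frac{17159}{6}$ ($p = \frac{\left(-44\right) \left(-425\right) - \left(7 + 60\right) 23}{6} = \frac{18700 - 67 \cdot 23}{6} = \frac{18700 - 1541}{6} = \frac{1}{6} \cdot 17159 = \frac{17159}{6} \approx 2859.8$)
$\left(37670 + p\right) \left(24214 + L{\left(207 \right)}\right) = \left(37670 + \frac{17159}{6}\right) \left(24214 + 1\right) = \frac{243179}{6} \cdot 24215 = \frac{5888579485}{6}$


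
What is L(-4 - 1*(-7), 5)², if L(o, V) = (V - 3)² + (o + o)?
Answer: 100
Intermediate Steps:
L(o, V) = (-3 + V)² + 2*o
L(-4 - 1*(-7), 5)² = ((-3 + 5)² + 2*(-4 - 1*(-7)))² = (2² + 2*(-4 + 7))² = (4 + 2*3)² = (4 + 6)² = 10² = 100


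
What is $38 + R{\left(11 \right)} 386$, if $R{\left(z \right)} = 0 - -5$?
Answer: $1968$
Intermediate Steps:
$R{\left(z \right)} = 5$ ($R{\left(z \right)} = 0 + 5 = 5$)
$38 + R{\left(11 \right)} 386 = 38 + 5 \cdot 386 = 38 + 1930 = 1968$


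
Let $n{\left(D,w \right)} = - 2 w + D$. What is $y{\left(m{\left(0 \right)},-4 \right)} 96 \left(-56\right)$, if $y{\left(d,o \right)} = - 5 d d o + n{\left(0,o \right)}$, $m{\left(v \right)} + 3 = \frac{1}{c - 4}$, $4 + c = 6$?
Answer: $-1360128$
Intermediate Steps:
$c = 2$ ($c = -4 + 6 = 2$)
$m{\left(v \right)} = - \frac{7}{2}$ ($m{\left(v \right)} = -3 + \frac{1}{2 - 4} = -3 + \frac{1}{-2} = -3 - \frac{1}{2} = - \frac{7}{2}$)
$n{\left(D,w \right)} = D - 2 w$
$y{\left(d,o \right)} = - 2 o - 5 o d^{2}$ ($y{\left(d,o \right)} = - 5 d d o + \left(0 - 2 o\right) = - 5 d^{2} o - 2 o = - 5 o d^{2} - 2 o = - 2 o - 5 o d^{2}$)
$y{\left(m{\left(0 \right)},-4 \right)} 96 \left(-56\right) = - 4 \left(-2 - 5 \left(- \frac{7}{2}\right)^{2}\right) 96 \left(-56\right) = - 4 \left(-2 - \frac{245}{4}\right) 96 \left(-56\right) = \left(-4\right) \left(- \frac{253}{4}\right) 96 \left(-56\right) = 253 \cdot 96 \left(-56\right) = 24288 \left(-56\right) = -1360128$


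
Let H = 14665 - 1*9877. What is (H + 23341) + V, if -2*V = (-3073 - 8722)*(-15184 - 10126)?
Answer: -149237596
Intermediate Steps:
H = 4788 (H = 14665 - 9877 = 4788)
V = -149265725 (V = -(-3073 - 8722)*(-15184 - 10126)/2 = -(-11795)*(-25310)/2 = -1/2*298531450 = -149265725)
(H + 23341) + V = (4788 + 23341) - 149265725 = 28129 - 149265725 = -149237596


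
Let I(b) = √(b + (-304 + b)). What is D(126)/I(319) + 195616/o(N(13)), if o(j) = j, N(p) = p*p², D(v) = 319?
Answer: 195616/2197 + 319*√334/334 ≈ 106.49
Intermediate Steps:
N(p) = p³
I(b) = √(-304 + 2*b)
D(126)/I(319) + 195616/o(N(13)) = 319/(√(-304 + 2*319)) + 195616/(13³) = 319/(√(-304 + 638)) + 195616/2197 = 319/(√334) + 195616*(1/2197) = 319*(√334/334) + 195616/2197 = 319*√334/334 + 195616/2197 = 195616/2197 + 319*√334/334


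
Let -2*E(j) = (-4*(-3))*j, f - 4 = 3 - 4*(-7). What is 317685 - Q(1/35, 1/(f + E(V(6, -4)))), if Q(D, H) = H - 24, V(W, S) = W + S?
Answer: 7307306/23 ≈ 3.1771e+5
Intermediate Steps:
V(W, S) = S + W
f = 35 (f = 4 + (3 - 4*(-7)) = 4 + (3 + 28) = 4 + 31 = 35)
E(j) = -6*j (E(j) = -(-4*(-3))*j/2 = -6*j)
Q(D, H) = -24 + H
317685 - Q(1/35, 1/(f + E(V(6, -4)))) = 317685 - (-24 + 1/(35 - 6*(-4 + 6))) = 317685 - (-24 + 1/(35 - 6*2)) = 317685 - (-24 + 1/(35 - 12)) = 317685 - (-24 + 1/23) = 317685 - 1*(-551/23) = 317685 + 551/23 = 7307306/23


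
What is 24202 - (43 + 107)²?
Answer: 1702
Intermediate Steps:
24202 - (43 + 107)² = 24202 - 1*150² = 24202 - 1*22500 = 24202 - 22500 = 1702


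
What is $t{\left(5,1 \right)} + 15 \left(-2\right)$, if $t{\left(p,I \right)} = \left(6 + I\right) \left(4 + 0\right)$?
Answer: $-2$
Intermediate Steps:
$t{\left(p,I \right)} = 24 + 4 I$ ($t{\left(p,I \right)} = \left(6 + I\right) 4 = 24 + 4 I$)
$t{\left(5,1 \right)} + 15 \left(-2\right) = \left(24 + 4 \cdot 1\right) + 15 \left(-2\right) = \left(24 + 4\right) - 30 = 28 - 30 = -2$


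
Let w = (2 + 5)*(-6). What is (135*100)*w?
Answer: -567000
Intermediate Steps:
w = -42 (w = 7*(-6) = -42)
(135*100)*w = (135*100)*(-42) = 13500*(-42) = -567000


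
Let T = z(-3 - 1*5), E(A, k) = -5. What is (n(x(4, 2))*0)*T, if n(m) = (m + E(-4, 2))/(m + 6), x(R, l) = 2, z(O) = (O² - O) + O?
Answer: 0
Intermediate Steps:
z(O) = O²
T = 64 (T = (-3 - 1*5)² = (-3 - 5)² = (-8)² = 64)
n(m) = (-5 + m)/(6 + m) (n(m) = (m - 5)/(m + 6) = (-5 + m)/(6 + m))
(n(x(4, 2))*0)*T = (((-5 + 2)/(6 + 2))*0)*64 = ((-3/8)*0)*64 = (((⅛)*(-3))*0)*64 = -3/8*0*64 = 0*64 = 0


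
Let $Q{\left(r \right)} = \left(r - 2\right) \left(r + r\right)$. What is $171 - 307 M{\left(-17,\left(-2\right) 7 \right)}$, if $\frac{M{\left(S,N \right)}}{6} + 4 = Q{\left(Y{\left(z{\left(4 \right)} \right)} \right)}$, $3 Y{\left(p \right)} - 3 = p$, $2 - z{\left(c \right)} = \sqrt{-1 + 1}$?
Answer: $\frac{28757}{3} \approx 9585.7$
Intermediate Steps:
$z{\left(c \right)} = 2$ ($z{\left(c \right)} = 2 - \sqrt{-1 + 1} = 2 - \sqrt{0} = 2 - 0 = 2 + 0 = 2$)
$Y{\left(p \right)} = 1 + \frac{p}{3}$
$Q{\left(r \right)} = 2 r \left(-2 + r\right)$ ($Q{\left(r \right)} = \left(-2 + r\right) 2 r = 2 r \left(-2 + r\right)$)
$M{\left(S,N \right)} = - \frac{92}{3}$ ($M{\left(S,N \right)} = -24 + 6 \cdot 2 \left(1 + \frac{1}{3} \cdot 2\right) \left(-2 + \left(1 + \frac{1}{3} \cdot 2\right)\right) = -24 + 6 \cdot 2 \left(1 + \frac{2}{3}\right) \left(-2 + \left(1 + \frac{2}{3}\right)\right) = -24 + 6 \cdot 2 \cdot \frac{5}{3} \left(-2 + \frac{5}{3}\right) = -24 + 6 \cdot 2 \cdot \frac{5}{3} \left(- \frac{1}{3}\right) = -24 + 6 \left(- \frac{10}{9}\right) = -24 - \frac{20}{3} = - \frac{92}{3}$)
$171 - 307 M{\left(-17,\left(-2\right) 7 \right)} = 171 - - \frac{28244}{3} = 171 + \frac{28244}{3} = \frac{28757}{3}$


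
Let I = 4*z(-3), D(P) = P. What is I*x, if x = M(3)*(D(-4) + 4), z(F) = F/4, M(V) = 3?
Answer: 0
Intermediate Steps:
z(F) = F/4 (z(F) = F*(¼) = F/4)
x = 0 (x = 3*(-4 + 4) = 3*0 = 0)
I = -3 (I = 4*((¼)*(-3)) = 4*(-¾) = -3)
I*x = -3*0 = 0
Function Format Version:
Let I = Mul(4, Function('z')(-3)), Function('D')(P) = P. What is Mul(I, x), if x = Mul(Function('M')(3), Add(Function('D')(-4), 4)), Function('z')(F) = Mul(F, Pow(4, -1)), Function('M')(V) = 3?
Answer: 0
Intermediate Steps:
Function('z')(F) = Mul(Rational(1, 4), F) (Function('z')(F) = Mul(F, Rational(1, 4)) = Mul(Rational(1, 4), F))
x = 0 (x = Mul(3, Add(-4, 4)) = Mul(3, 0) = 0)
I = -3 (I = Mul(4, Mul(Rational(1, 4), -3)) = Mul(4, Rational(-3, 4)) = -3)
Mul(I, x) = Mul(-3, 0) = 0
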